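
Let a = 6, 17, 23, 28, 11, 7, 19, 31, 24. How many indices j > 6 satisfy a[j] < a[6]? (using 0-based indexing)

The element at index 6 is 19.
Elements after it: 31, 24
None of them are smaller than 19.

0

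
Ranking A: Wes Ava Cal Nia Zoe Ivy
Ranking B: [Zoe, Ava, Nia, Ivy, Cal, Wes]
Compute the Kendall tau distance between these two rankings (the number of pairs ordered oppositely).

Discordant pairs: 10

Assign each item its position (1..6) in the first ordering, then rewrite the second ordering as that position sequence:
positions: Wes→1, Ava→2, Cal→3, Nia→4, Zoe→5, Ivy→6
second ordering as positions: [5, 2, 4, 6, 3, 1]
Discordant pairs = inversions in this position sequence.
5: 2, 4, 3, 1 → 4
2: 1 → 1
4: 3, 1 → 2
6: 3, 1 → 2
3: 1 → 1
1: 0
Total: 4 + 1 + 2 + 2 + 1 + 0 = 10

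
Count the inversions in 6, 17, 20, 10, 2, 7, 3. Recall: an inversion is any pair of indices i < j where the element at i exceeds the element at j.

Count, for each position, how many later elements it exceeds:
6 → 2, 3 → 2
17 → 10, 2, 7, 3 → 4
20 → 10, 2, 7, 3 → 4
10 → 2, 7, 3 → 3
2 → none → 0
7 → 3 → 1
3 → none → 0
Sum: 2 + 4 + 4 + 3 + 0 + 1 + 0 = 14

There are 14 out-of-order pairs.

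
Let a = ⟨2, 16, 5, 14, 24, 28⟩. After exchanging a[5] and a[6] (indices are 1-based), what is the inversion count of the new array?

There are 3 inversions.

Positions 5 and 6 hold 24 and 28; after swapping, the array is [2, 16, 5, 14, 28, 24].
Count, for each position, how many later elements it exceeds:
2: 0
16: 2
5: 0
14: 0
28: 1
24: 0
Sum: 0 + 2 + 0 + 0 + 1 + 0 = 3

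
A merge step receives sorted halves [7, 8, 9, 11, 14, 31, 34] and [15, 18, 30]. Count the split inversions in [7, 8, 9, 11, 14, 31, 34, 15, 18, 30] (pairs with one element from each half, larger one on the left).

6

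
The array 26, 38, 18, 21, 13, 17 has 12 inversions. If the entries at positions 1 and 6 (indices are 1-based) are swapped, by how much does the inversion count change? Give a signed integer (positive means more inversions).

-5

Positions 1 and 6 hold 26 and 17; after swapping, the array is [17, 38, 18, 21, 13, 26].
Count, for each position, how many later elements it exceeds:
17 → 13 → 1
38 → 18, 21, 13, 26 → 4
18 → 13 → 1
21 → 13 → 1
13 → none → 0
26 → none → 0
Sum: 1 + 4 + 1 + 1 + 0 + 0 = 7
Change: 7 − 12 = -5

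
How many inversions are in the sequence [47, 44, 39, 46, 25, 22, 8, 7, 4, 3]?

43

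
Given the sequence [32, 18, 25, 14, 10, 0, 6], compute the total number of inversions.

19 inversions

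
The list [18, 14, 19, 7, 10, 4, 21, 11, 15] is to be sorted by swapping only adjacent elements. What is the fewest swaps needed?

19 adjacent swaps

Minimum adjacent swaps = number of inversions (each swap of adjacent out-of-order elements removes one inversion and no swap can remove more).
Count inversions — for each element, later elements that are smaller:
18: 14, 7, 10, 4, 11, 15 → 6
14: 7, 10, 4, 11 → 4
19: 7, 10, 4, 11, 15 → 5
7: 4 → 1
10: 4 → 1
4: none → 0
21: 11, 15 → 2
11: none → 0
15: none → 0
Total inversions: 6 + 4 + 5 + 1 + 1 + 0 + 2 + 0 + 0 = 19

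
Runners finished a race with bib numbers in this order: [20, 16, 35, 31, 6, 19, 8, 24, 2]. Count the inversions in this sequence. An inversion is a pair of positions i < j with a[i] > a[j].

Element-by-element contributions:
20: 5
16: 3
35: 6
31: 5
6: 1
19: 2
8: 1
24: 1
2: 0
Sum: 5 + 3 + 6 + 5 + 1 + 2 + 1 + 1 + 0 = 24

24 out-of-order pairs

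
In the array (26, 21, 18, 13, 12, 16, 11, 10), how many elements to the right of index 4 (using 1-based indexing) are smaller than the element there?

The element at index 4 is 13.
Elements after it: 12, 16, 11, 10
Those smaller than 13: 12, 11, 10

3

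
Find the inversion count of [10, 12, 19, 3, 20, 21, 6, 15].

Inversions: 11

For each element, count later entries that are smaller:
10: 2
12: 2
19: 3
3: 0
20: 2
21: 2
6: 0
15: 0
Sum: 2 + 2 + 3 + 0 + 2 + 2 + 0 + 0 = 11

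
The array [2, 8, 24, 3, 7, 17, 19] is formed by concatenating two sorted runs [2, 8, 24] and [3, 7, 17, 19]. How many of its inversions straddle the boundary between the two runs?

There are 6 cross-inversions.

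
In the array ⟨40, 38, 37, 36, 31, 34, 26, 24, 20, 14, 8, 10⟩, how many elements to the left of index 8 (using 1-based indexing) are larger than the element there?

7

The element at index 8 is 24.
Elements before it: 40, 38, 37, 36, 31, 34, 26
Those larger than 24: 40, 38, 37, 36, 31, 34, 26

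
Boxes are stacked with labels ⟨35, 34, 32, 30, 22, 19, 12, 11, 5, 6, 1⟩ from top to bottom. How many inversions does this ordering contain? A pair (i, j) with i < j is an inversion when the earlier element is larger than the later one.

Inversions: 54

Count, for each position, how many later elements it exceeds:
35 → 34, 32, 30, 22, 19, 12, 11, 5, 6, 1 → 10
34 → 32, 30, 22, 19, 12, 11, 5, 6, 1 → 9
32 → 30, 22, 19, 12, 11, 5, 6, 1 → 8
30 → 22, 19, 12, 11, 5, 6, 1 → 7
22 → 19, 12, 11, 5, 6, 1 → 6
19 → 12, 11, 5, 6, 1 → 5
12 → 11, 5, 6, 1 → 4
11 → 5, 6, 1 → 3
5 → 1 → 1
6 → 1 → 1
1 → none → 0
Sum: 10 + 9 + 8 + 7 + 6 + 5 + 4 + 3 + 1 + 1 + 0 = 54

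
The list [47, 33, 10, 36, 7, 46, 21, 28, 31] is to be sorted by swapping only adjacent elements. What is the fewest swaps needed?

Minimum adjacent swaps = number of inversions (each swap of adjacent out-of-order elements removes one inversion and no swap can remove more).
Count inversions — for each element, later elements that are smaller:
47: 33, 10, 36, 7, 46, 21, 28, 31 → 8
33: 10, 7, 21, 28, 31 → 5
10: 7 → 1
36: 7, 21, 28, 31 → 4
7: none → 0
46: 21, 28, 31 → 3
21: none → 0
28: none → 0
31: none → 0
Total inversions: 8 + 5 + 1 + 4 + 0 + 3 + 0 + 0 + 0 = 21

Swaps: 21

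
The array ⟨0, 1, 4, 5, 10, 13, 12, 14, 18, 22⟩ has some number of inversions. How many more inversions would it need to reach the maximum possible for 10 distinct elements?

Maximum inversions for 10 distinct elements is C(10, 2) = 10·9/2 = 45.
Current inversions — for each element, count later smaller elements:
0: 0
1: 0
4: 0
5: 0
10: 0
13: 1
12: 0
14: 0
18: 0
22: 0
Current total: 0 + 0 + 0 + 0 + 0 + 1 + 0 + 0 + 0 + 0 = 1
Shortfall: 45 − 1 = 44

44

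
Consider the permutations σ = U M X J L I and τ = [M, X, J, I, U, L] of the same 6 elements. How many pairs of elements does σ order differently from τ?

Assign each item its position (1..6) in the first ordering, then rewrite the second ordering as that position sequence:
positions: U→1, M→2, X→3, J→4, L→5, I→6
second ordering as positions: [2, 3, 4, 6, 1, 5]
Discordant pairs = inversions in this position sequence.
2: 1 → 1
3: 1 → 1
4: 1 → 1
6: 1, 5 → 2
1: 0
5: 0
Total: 1 + 1 + 1 + 2 + 0 + 0 = 5

Discordant pairs: 5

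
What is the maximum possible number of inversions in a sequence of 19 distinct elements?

171

The maximum occurs when the array is in strictly decreasing order: every one of the C(19, 2) pairs is inverted.
C(19, 2) = 19·18/2 = 171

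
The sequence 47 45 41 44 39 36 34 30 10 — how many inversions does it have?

Element-by-element contributions:
47: 8
45: 7
41: 5
44: 5
39: 4
36: 3
34: 2
30: 1
10: 0
Sum: 8 + 7 + 5 + 5 + 4 + 3 + 2 + 1 + 0 = 35

35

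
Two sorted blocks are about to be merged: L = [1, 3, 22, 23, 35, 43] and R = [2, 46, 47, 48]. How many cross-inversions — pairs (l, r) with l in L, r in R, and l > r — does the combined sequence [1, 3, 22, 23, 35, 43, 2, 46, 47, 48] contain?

Take each right-half value and tally the left-half values above it:
r = 2: 3, 22, 23, 35, 43 → 5
r = 46: none → 0
r = 47: none → 0
r = 48: none → 0
Cross-inversions: 5 + 0 + 0 + 0 = 5

5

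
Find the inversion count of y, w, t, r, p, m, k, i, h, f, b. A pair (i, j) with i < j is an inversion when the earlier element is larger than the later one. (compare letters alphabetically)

Sweep left to right; for each value list the smaller values that follow it:
y → w, t, r, p, m, k, i, h, f, b → 10
w → t, r, p, m, k, i, h, f, b → 9
t → r, p, m, k, i, h, f, b → 8
r → p, m, k, i, h, f, b → 7
p → m, k, i, h, f, b → 6
m → k, i, h, f, b → 5
k → i, h, f, b → 4
i → h, f, b → 3
h → f, b → 2
f → b → 1
b → none → 0
Sum: 10 + 9 + 8 + 7 + 6 + 5 + 4 + 3 + 2 + 1 + 0 = 55

55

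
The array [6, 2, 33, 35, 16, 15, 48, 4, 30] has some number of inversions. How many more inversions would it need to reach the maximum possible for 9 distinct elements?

21

Maximum inversions for 9 distinct elements is C(9, 2) = 9·8/2 = 36.
Current inversions — for each element, count later smaller elements:
6: 2
2: 0
33: 4
35: 4
16: 2
15: 1
48: 2
4: 0
30: 0
Current total: 2 + 0 + 4 + 4 + 2 + 1 + 2 + 0 + 0 = 15
Shortfall: 36 − 15 = 21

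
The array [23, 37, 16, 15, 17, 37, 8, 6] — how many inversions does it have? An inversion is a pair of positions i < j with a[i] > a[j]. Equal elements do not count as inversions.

20

Count, for each position, how many later elements it exceeds:
23 → 16, 15, 17, 8, 6 → 5
37 → 16, 15, 17, 8, 6 → 5
16 → 15, 8, 6 → 3
15 → 8, 6 → 2
17 → 8, 6 → 2
37 → 8, 6 → 2
8 → 6 → 1
6 → none → 0
Sum: 5 + 5 + 3 + 2 + 2 + 2 + 1 + 0 = 20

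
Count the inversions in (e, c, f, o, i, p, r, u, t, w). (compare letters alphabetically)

Sweep left to right; for each value list the smaller values that follow it:
e → c → 1
c → none → 0
f → none → 0
o → i → 1
i → none → 0
p → none → 0
r → none → 0
u → t → 1
t → none → 0
w → none → 0
Sum: 1 + 0 + 0 + 1 + 0 + 0 + 0 + 1 + 0 + 0 = 3

There are 3 inversions.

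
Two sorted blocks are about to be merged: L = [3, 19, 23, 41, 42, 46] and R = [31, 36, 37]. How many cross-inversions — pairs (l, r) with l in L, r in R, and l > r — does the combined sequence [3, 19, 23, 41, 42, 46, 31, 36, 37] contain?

For each element r of the right run, count left-run elements greater than r:
r = 31: 41, 42, 46 → 3
r = 36: 41, 42, 46 → 3
r = 37: 41, 42, 46 → 3
Cross-inversions: 3 + 3 + 3 = 9

There are 9 cross-inversions.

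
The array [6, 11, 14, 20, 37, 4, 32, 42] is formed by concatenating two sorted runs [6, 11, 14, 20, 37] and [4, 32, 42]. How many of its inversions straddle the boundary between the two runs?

6

Count, for every r in R, how many entries of L exceed r:
r = 4: 6, 11, 14, 20, 37 → 5
r = 32: 37 → 1
r = 42: none → 0
Cross-inversions: 5 + 1 + 0 = 6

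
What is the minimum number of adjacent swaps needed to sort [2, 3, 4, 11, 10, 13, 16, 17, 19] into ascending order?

1

Each adjacent swap fixes exactly one inversion, so the minimum swap count equals the number of inversions.
Count inversions — for each element, later elements that are smaller:
2: none → 0
3: none → 0
4: none → 0
11: 10 → 1
10: none → 0
13: none → 0
16: none → 0
17: none → 0
19: none → 0
Total inversions: 0 + 0 + 0 + 1 + 0 + 0 + 0 + 0 + 0 = 1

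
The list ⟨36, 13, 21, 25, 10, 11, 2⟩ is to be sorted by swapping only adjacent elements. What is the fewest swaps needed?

The minimum number of adjacent swaps to sort an array equals its inversion count, since every such swap removes exactly one inversion.
Count inversions — for each element, later elements that are smaller:
36: 13, 21, 25, 10, 11, 2 → 6
13: 10, 11, 2 → 3
21: 10, 11, 2 → 3
25: 10, 11, 2 → 3
10: 2 → 1
11: 2 → 1
2: none → 0
Total inversions: 6 + 3 + 3 + 3 + 1 + 1 + 0 = 17

17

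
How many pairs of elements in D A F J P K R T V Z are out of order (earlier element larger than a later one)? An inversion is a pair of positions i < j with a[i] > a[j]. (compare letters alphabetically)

Count, for each position, how many later elements it exceeds:
D → A → 1
A → none → 0
F → none → 0
J → none → 0
P → K → 1
K → none → 0
R → none → 0
T → none → 0
V → none → 0
Z → none → 0
Sum: 1 + 0 + 0 + 0 + 1 + 0 + 0 + 0 + 0 + 0 = 2

2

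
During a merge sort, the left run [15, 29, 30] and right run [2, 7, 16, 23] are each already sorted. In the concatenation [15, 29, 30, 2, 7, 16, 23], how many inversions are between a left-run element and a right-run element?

For each element r of the right run, count left-run elements greater than r:
r = 2: 15, 29, 30 → 3
r = 7: 15, 29, 30 → 3
r = 16: 29, 30 → 2
r = 23: 29, 30 → 2
Cross-inversions: 3 + 3 + 2 + 2 = 10

10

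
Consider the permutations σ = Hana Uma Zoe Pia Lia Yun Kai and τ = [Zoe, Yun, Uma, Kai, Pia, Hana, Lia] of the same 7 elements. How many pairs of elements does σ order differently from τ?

Assign each item its position (1..7) in the first ordering, then rewrite the second ordering as that position sequence:
positions: Hana→1, Uma→2, Zoe→3, Pia→4, Lia→5, Yun→6, Kai→7
second ordering as positions: [3, 6, 2, 7, 4, 1, 5]
Discordant pairs = inversions in this position sequence.
3: 2, 1 → 2
6: 2, 4, 1, 5 → 4
2: 1 → 1
7: 4, 1, 5 → 3
4: 1 → 1
1: 0
5: 0
Total: 2 + 4 + 1 + 3 + 1 + 0 + 0 = 11

11 discordant pairs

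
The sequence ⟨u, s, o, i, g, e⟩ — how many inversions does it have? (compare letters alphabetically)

Element-by-element contributions:
u → s, o, i, g, e → 5
s → o, i, g, e → 4
o → i, g, e → 3
i → g, e → 2
g → e → 1
e → none → 0
Sum: 5 + 4 + 3 + 2 + 1 + 0 = 15

15 inversions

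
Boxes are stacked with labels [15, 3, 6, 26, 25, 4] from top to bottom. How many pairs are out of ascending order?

Inversions: 7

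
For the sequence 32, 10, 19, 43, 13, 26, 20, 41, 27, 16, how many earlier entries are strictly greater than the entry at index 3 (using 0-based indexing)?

The element at index 3 is 43.
Elements before it: 32, 10, 19
None of them are larger than 43.

0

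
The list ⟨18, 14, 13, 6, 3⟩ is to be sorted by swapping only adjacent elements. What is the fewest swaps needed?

The minimum number of adjacent swaps to sort an array equals its inversion count, since every such swap removes exactly one inversion.
Count inversions — for each element, later elements that are smaller:
18: 14, 13, 6, 3 → 4
14: 13, 6, 3 → 3
13: 6, 3 → 2
6: 3 → 1
3: none → 0
Total inversions: 4 + 3 + 2 + 1 + 0 = 10

10 adjacent swaps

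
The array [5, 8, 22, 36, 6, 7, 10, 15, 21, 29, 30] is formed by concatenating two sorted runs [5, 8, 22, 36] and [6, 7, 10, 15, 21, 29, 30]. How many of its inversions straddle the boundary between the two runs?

Split inversions: 14

Take each right-half value and tally the left-half values above it:
r = 6: 8, 22, 36 → 3
r = 7: 8, 22, 36 → 3
r = 10: 22, 36 → 2
r = 15: 22, 36 → 2
r = 21: 22, 36 → 2
r = 29: 36 → 1
r = 30: 36 → 1
Cross-inversions: 3 + 3 + 2 + 2 + 2 + 1 + 1 = 14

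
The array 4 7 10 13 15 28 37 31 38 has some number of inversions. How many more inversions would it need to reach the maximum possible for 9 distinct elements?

35

Maximum inversions for 9 distinct elements is C(9, 2) = 9·8/2 = 36.
Current inversions — for each element, count later smaller elements:
4: 0
7: 0
10: 0
13: 0
15: 0
28: 0
37: 1
31: 0
38: 0
Current total: 0 + 0 + 0 + 0 + 0 + 0 + 1 + 0 + 0 = 1
Shortfall: 36 − 1 = 35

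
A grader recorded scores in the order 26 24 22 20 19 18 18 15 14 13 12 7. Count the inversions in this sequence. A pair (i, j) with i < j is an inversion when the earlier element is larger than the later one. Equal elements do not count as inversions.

Out-of-order pairs: 65

Sweep left to right; for each value list the smaller values that follow it:
26 → 24, 22, 20, 19, 18, 18, 15, 14, 13, 12, 7 → 11
24 → 22, 20, 19, 18, 18, 15, 14, 13, 12, 7 → 10
22 → 20, 19, 18, 18, 15, 14, 13, 12, 7 → 9
20 → 19, 18, 18, 15, 14, 13, 12, 7 → 8
19 → 18, 18, 15, 14, 13, 12, 7 → 7
18 → 15, 14, 13, 12, 7 → 5
18 → 15, 14, 13, 12, 7 → 5
15 → 14, 13, 12, 7 → 4
14 → 13, 12, 7 → 3
13 → 12, 7 → 2
12 → 7 → 1
7 → none → 0
Sum: 11 + 10 + 9 + 8 + 7 + 5 + 5 + 4 + 3 + 2 + 1 + 0 = 65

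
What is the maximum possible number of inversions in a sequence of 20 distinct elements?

190 inversions

A reversed (strictly descending) arrangement makes every pair an inversion, giving C(20, 2) inversions.
C(20, 2) = 20·19/2 = 190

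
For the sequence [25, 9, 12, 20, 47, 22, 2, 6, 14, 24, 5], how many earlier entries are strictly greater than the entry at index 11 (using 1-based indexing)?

The element at index 11 is 5.
Elements before it: 25, 9, 12, 20, 47, 22, 2, 6, 14, 24
Those larger than 5: 25, 9, 12, 20, 47, 22, 6, 14, 24

9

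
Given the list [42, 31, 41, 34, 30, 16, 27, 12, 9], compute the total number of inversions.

33

Sweep left to right; for each value list the smaller values that follow it:
42: 8
31: 5
41: 6
34: 5
30: 4
16: 2
27: 2
12: 1
9: 0
Sum: 8 + 5 + 6 + 5 + 4 + 2 + 2 + 1 + 0 = 33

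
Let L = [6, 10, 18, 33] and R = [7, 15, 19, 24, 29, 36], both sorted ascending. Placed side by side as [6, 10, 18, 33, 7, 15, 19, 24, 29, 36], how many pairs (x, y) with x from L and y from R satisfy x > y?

8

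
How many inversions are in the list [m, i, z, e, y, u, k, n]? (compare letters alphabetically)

Count, for each position, how many later elements it exceeds:
m: 3
i: 1
z: 5
e: 0
y: 3
u: 2
k: 0
n: 0
Sum: 3 + 1 + 5 + 0 + 3 + 2 + 0 + 0 = 14

14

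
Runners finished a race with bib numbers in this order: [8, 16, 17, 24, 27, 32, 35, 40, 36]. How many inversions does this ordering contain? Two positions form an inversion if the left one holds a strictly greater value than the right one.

Sweep left to right; for each value list the smaller values that follow it:
8: 0
16: 0
17: 0
24: 0
27: 0
32: 0
35: 0
40: 1
36: 0
Sum: 0 + 0 + 0 + 0 + 0 + 0 + 0 + 1 + 0 = 1

1 inversion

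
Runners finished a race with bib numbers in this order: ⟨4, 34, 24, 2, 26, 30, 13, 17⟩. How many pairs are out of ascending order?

Sweep left to right; for each value list the smaller values that follow it:
4: 1
34: 6
24: 3
2: 0
26: 2
30: 2
13: 0
17: 0
Sum: 1 + 6 + 3 + 0 + 2 + 2 + 0 + 0 = 14

14 inversions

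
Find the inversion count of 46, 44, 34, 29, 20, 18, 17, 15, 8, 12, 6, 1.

Inversions: 65

For each element, count later entries that are smaller:
46 → 44, 34, 29, 20, 18, 17, 15, 8, 12, 6, 1 → 11
44 → 34, 29, 20, 18, 17, 15, 8, 12, 6, 1 → 10
34 → 29, 20, 18, 17, 15, 8, 12, 6, 1 → 9
29 → 20, 18, 17, 15, 8, 12, 6, 1 → 8
20 → 18, 17, 15, 8, 12, 6, 1 → 7
18 → 17, 15, 8, 12, 6, 1 → 6
17 → 15, 8, 12, 6, 1 → 5
15 → 8, 12, 6, 1 → 4
8 → 6, 1 → 2
12 → 6, 1 → 2
6 → 1 → 1
1 → none → 0
Sum: 11 + 10 + 9 + 8 + 7 + 6 + 5 + 4 + 2 + 2 + 1 + 0 = 65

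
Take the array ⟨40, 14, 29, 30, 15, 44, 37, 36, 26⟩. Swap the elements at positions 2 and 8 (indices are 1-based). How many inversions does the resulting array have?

Positions 2 and 8 hold 14 and 36; after swapping, the array is [40, 36, 29, 30, 15, 44, 37, 14, 26].
Element-by-element contributions:
40 → 36, 29, 30, 15, 37, 14, 26 → 7
36 → 29, 30, 15, 14, 26 → 5
29 → 15, 14, 26 → 3
30 → 15, 14, 26 → 3
15 → 14 → 1
44 → 37, 14, 26 → 3
37 → 14, 26 → 2
14 → none → 0
26 → none → 0
Sum: 7 + 5 + 3 + 3 + 1 + 3 + 2 + 0 + 0 = 24

24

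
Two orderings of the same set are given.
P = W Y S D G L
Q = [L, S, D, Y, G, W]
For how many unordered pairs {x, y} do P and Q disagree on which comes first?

Assign each item its position (1..6) in the first ordering, then rewrite the second ordering as that position sequence:
positions: W→1, Y→2, S→3, D→4, G→5, L→6
second ordering as positions: [6, 3, 4, 2, 5, 1]
Discordant pairs = inversions in this position sequence.
6: 3, 4, 2, 5, 1 → 5
3: 2, 1 → 2
4: 2, 1 → 2
2: 1 → 1
5: 1 → 1
1: 0
Total: 5 + 2 + 2 + 1 + 1 + 0 = 11

11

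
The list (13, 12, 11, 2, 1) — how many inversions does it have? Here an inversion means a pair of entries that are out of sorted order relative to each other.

10 inversions

Count, for each position, how many later elements it exceeds:
13 → 12, 11, 2, 1 → 4
12 → 11, 2, 1 → 3
11 → 2, 1 → 2
2 → 1 → 1
1 → none → 0
Sum: 4 + 3 + 2 + 1 + 0 = 10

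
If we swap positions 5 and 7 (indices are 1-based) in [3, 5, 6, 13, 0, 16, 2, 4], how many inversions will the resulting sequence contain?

14 inversions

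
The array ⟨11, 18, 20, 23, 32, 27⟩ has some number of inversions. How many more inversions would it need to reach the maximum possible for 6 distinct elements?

Maximum inversions for 6 distinct elements is C(6, 2) = 6·5/2 = 15.
Current inversions — for each element, count later smaller elements:
11: 0
18: 0
20: 0
23: 0
32: 1
27: 0
Current total: 0 + 0 + 0 + 0 + 1 + 0 = 1
Shortfall: 15 − 1 = 14

14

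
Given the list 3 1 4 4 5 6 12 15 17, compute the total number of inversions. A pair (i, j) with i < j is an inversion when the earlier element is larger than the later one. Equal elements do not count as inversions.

1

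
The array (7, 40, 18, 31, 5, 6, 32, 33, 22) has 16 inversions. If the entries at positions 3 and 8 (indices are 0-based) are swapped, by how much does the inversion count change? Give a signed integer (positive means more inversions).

-1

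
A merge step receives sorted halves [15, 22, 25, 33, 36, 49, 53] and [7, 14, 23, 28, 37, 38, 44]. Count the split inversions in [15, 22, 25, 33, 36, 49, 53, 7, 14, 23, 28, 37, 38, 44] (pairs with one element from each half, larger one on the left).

Cross-inversions: 29

Count, for every r in R, how many entries of L exceed r:
r = 7: 15, 22, 25, 33, 36, 49, 53 → 7
r = 14: 15, 22, 25, 33, 36, 49, 53 → 7
r = 23: 25, 33, 36, 49, 53 → 5
r = 28: 33, 36, 49, 53 → 4
r = 37: 49, 53 → 2
r = 38: 49, 53 → 2
r = 44: 49, 53 → 2
Cross-inversions: 7 + 7 + 5 + 4 + 2 + 2 + 2 = 29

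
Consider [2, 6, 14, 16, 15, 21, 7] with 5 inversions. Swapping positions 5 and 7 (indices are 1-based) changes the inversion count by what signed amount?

-1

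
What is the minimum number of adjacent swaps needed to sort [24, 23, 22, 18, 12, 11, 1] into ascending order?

Adjacent swaps: 21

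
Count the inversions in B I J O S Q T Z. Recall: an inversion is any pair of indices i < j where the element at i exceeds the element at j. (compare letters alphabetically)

Sweep left to right; for each value list the smaller values that follow it:
B: 0
I: 0
J: 0
O: 0
S: 1
Q: 0
T: 0
Z: 0
Sum: 0 + 0 + 0 + 0 + 1 + 0 + 0 + 0 = 1

There is 1 out-of-order pair.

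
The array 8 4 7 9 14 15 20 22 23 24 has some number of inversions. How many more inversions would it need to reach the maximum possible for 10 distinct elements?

43

Maximum inversions for 10 distinct elements is C(10, 2) = 10·9/2 = 45.
Current inversions — for each element, count later smaller elements:
8: 2
4: 0
7: 0
9: 0
14: 0
15: 0
20: 0
22: 0
23: 0
24: 0
Current total: 2 + 0 + 0 + 0 + 0 + 0 + 0 + 0 + 0 + 0 = 2
Shortfall: 45 − 2 = 43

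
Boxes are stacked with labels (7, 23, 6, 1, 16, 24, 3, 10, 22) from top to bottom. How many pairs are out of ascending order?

Sweep left to right; for each value list the smaller values that follow it:
7 → 6, 1, 3 → 3
23 → 6, 1, 16, 3, 10, 22 → 6
6 → 1, 3 → 2
1 → none → 0
16 → 3, 10 → 2
24 → 3, 10, 22 → 3
3 → none → 0
10 → none → 0
22 → none → 0
Sum: 3 + 6 + 2 + 0 + 2 + 3 + 0 + 0 + 0 = 16

16 out-of-order pairs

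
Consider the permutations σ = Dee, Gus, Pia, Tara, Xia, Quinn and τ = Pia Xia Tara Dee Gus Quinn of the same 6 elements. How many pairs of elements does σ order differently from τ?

Assign each item its position (1..6) in the first ordering, then rewrite the second ordering as that position sequence:
positions: Dee→1, Gus→2, Pia→3, Tara→4, Xia→5, Quinn→6
second ordering as positions: [3, 5, 4, 1, 2, 6]
Discordant pairs = inversions in this position sequence.
3: 1, 2 → 2
5: 4, 1, 2 → 3
4: 1, 2 → 2
1: 0
2: 0
6: 0
Total: 2 + 3 + 2 + 0 + 0 + 0 = 7

7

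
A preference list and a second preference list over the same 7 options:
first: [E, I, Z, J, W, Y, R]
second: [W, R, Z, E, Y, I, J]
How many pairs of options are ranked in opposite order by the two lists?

Pairs: 13

Assign each item its position (1..7) in the first ordering, then rewrite the second ordering as that position sequence:
positions: E→1, I→2, Z→3, J→4, W→5, Y→6, R→7
second ordering as positions: [5, 7, 3, 1, 6, 2, 4]
Discordant pairs = inversions in this position sequence.
5: 3, 1, 2, 4 → 4
7: 3, 1, 6, 2, 4 → 5
3: 1, 2 → 2
1: 0
6: 2, 4 → 2
2: 0
4: 0
Total: 4 + 5 + 2 + 0 + 2 + 0 + 0 = 13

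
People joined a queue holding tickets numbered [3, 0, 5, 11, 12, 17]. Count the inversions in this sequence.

Inversions: 1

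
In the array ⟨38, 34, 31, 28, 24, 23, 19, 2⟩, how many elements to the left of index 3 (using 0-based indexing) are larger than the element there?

3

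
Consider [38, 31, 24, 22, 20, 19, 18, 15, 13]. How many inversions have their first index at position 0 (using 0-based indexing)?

8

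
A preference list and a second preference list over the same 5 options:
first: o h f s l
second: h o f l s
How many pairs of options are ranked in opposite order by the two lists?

Assign each item its position (1..5) in the first ordering, then rewrite the second ordering as that position sequence:
positions: o→1, h→2, f→3, s→4, l→5
second ordering as positions: [2, 1, 3, 5, 4]
Discordant pairs = inversions in this position sequence.
2: 1 → 1
1: 0
3: 0
5: 4 → 1
4: 0
Total: 1 + 0 + 0 + 1 + 0 = 2

2 pairs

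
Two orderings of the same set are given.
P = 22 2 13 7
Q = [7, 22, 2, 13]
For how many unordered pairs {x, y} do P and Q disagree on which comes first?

3

Assign each item its position (1..4) in the first ordering, then rewrite the second ordering as that position sequence:
positions: 22→1, 2→2, 13→3, 7→4
second ordering as positions: [4, 1, 2, 3]
Discordant pairs = inversions in this position sequence.
4: 1, 2, 3 → 3
1: 0
2: 0
3: 0
Total: 3 + 0 + 0 + 0 = 3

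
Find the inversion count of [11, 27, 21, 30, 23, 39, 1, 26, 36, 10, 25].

For each element, count later entries that are smaller:
11: 2
27: 6
21: 2
30: 5
23: 2
39: 5
1: 0
26: 2
36: 2
10: 0
25: 0
Sum: 2 + 6 + 2 + 5 + 2 + 5 + 0 + 2 + 2 + 0 + 0 = 26

26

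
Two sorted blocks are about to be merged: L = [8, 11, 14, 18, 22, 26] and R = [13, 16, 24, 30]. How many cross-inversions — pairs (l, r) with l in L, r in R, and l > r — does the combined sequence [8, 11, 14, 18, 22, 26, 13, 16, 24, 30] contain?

8 split inversions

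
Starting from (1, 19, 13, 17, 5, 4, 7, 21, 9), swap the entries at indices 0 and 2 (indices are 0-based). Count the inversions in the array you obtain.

17 inversions

Positions 0 and 2 hold 1 and 13; after swapping, the array is [13, 19, 1, 17, 5, 4, 7, 21, 9].
Element-by-element contributions:
13: 5
19: 6
1: 0
17: 4
5: 1
4: 0
7: 0
21: 1
9: 0
Sum: 5 + 6 + 0 + 4 + 1 + 0 + 0 + 1 + 0 = 17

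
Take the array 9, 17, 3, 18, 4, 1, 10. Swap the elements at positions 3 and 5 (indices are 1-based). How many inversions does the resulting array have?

13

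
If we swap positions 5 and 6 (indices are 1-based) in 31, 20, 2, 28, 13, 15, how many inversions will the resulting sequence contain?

Positions 5 and 6 hold 13 and 15; after swapping, the array is [31, 20, 2, 28, 15, 13].
Count, for each position, how many later elements it exceeds:
31 → 20, 2, 28, 15, 13 → 5
20 → 2, 15, 13 → 3
2 → none → 0
28 → 15, 13 → 2
15 → 13 → 1
13 → none → 0
Sum: 5 + 3 + 0 + 2 + 1 + 0 = 11

11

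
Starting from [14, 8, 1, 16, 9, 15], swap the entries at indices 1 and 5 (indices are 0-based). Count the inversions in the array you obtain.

Positions 1 and 5 hold 8 and 15; after swapping, the array is [14, 15, 1, 16, 9, 8].
Sweep left to right; for each value list the smaller values that follow it:
14 → 1, 9, 8 → 3
15 → 1, 9, 8 → 3
1 → none → 0
16 → 9, 8 → 2
9 → 8 → 1
8 → none → 0
Sum: 3 + 3 + 0 + 2 + 1 + 0 = 9

9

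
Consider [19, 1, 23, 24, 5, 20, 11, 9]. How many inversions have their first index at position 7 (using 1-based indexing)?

1 such element

The element at index 7 is 11.
Elements after it: 9
Those smaller than 11: 9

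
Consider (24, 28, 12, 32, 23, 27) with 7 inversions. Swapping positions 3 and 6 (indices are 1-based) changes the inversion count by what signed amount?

Positions 3 and 6 hold 12 and 27; after swapping, the array is [24, 28, 27, 32, 23, 12].
Count, for each position, how many later elements it exceeds:
24 → 23, 12 → 2
28 → 27, 23, 12 → 3
27 → 23, 12 → 2
32 → 23, 12 → 2
23 → 12 → 1
12 → none → 0
Sum: 2 + 3 + 2 + 2 + 1 + 0 = 10
Change: 10 − 7 = +3

+3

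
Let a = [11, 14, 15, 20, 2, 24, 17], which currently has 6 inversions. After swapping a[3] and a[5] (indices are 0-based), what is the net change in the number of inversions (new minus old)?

+1

Positions 3 and 5 hold 20 and 24; after swapping, the array is [11, 14, 15, 24, 2, 20, 17].
For each element, count later entries that are smaller:
11: 1
14: 1
15: 1
24: 3
2: 0
20: 1
17: 0
Sum: 1 + 1 + 1 + 3 + 0 + 1 + 0 = 7
Change: 7 − 6 = +1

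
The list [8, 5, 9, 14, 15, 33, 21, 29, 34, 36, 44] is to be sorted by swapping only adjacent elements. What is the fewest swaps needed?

Adjacent swaps: 3

Minimum adjacent swaps = number of inversions (each swap of adjacent out-of-order elements removes one inversion and no swap can remove more).
Count inversions — for each element, later elements that are smaller:
8: 5 → 1
5: none → 0
9: none → 0
14: none → 0
15: none → 0
33: 21, 29 → 2
21: none → 0
29: none → 0
34: none → 0
36: none → 0
44: none → 0
Total inversions: 1 + 0 + 0 + 0 + 0 + 2 + 0 + 0 + 0 + 0 + 0 = 3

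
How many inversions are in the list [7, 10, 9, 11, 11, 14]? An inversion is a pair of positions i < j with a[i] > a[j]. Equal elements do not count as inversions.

Count, for each position, how many later elements it exceeds:
7 → none → 0
10 → 9 → 1
9 → none → 0
11 → none → 0
11 → none → 0
14 → none → 0
Sum: 0 + 1 + 0 + 0 + 0 + 0 = 1

1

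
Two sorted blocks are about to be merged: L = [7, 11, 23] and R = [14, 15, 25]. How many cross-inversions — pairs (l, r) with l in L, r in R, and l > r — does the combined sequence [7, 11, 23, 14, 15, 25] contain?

For each element r of the right run, count left-run elements greater than r:
r = 14: 23 → 1
r = 15: 23 → 1
r = 25: none → 0
Cross-inversions: 1 + 1 + 0 = 2

Cross-inversions: 2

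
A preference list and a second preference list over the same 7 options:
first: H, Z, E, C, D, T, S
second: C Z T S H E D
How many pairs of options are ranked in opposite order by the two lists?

10 pairs

Assign each item its position (1..7) in the first ordering, then rewrite the second ordering as that position sequence:
positions: H→1, Z→2, E→3, C→4, D→5, T→6, S→7
second ordering as positions: [4, 2, 6, 7, 1, 3, 5]
Discordant pairs = inversions in this position sequence.
4: 2, 1, 3 → 3
2: 1 → 1
6: 1, 3, 5 → 3
7: 1, 3, 5 → 3
1: 0
3: 0
5: 0
Total: 3 + 1 + 3 + 3 + 0 + 0 + 0 = 10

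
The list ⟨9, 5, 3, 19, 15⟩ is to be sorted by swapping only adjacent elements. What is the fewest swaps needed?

4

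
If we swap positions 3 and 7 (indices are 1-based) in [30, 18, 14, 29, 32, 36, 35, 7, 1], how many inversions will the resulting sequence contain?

25

Positions 3 and 7 hold 14 and 35; after swapping, the array is [30, 18, 35, 29, 32, 36, 14, 7, 1].
For each element, count later entries that are smaller:
30: 5
18: 3
35: 5
29: 3
32: 3
36: 3
14: 2
7: 1
1: 0
Sum: 5 + 3 + 5 + 3 + 3 + 3 + 2 + 1 + 0 = 25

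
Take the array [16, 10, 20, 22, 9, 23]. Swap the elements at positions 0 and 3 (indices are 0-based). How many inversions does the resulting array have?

Positions 0 and 3 hold 16 and 22; after swapping, the array is [22, 10, 20, 16, 9, 23].
Count, for each position, how many later elements it exceeds:
22: 4
10: 1
20: 2
16: 1
9: 0
23: 0
Sum: 4 + 1 + 2 + 1 + 0 + 0 = 8

8 inversions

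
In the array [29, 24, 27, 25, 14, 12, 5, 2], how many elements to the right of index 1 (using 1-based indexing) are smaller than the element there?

7 such elements

The element at index 1 is 29.
Elements after it: 24, 27, 25, 14, 12, 5, 2
Those smaller than 29: 24, 27, 25, 14, 12, 5, 2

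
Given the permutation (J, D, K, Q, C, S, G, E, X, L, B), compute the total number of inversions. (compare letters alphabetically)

27

Count, for each position, how many later elements it exceeds:
J: 5
D: 2
K: 4
Q: 5
C: 1
S: 4
G: 2
E: 1
X: 2
L: 1
B: 0
Sum: 5 + 2 + 4 + 5 + 1 + 4 + 2 + 1 + 2 + 1 + 0 = 27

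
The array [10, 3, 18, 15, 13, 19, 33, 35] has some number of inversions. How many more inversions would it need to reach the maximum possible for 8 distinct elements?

Maximum inversions for 8 distinct elements is C(8, 2) = 8·7/2 = 28.
Current inversions — for each element, count later smaller elements:
10: 1
3: 0
18: 2
15: 1
13: 0
19: 0
33: 0
35: 0
Current total: 1 + 0 + 2 + 1 + 0 + 0 + 0 + 0 = 4
Shortfall: 28 − 4 = 24

24 inversions short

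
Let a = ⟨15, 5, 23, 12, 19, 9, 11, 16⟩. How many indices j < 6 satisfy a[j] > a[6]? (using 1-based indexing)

4

The element at index 6 is 9.
Elements before it: 15, 5, 23, 12, 19
Those larger than 9: 15, 23, 12, 19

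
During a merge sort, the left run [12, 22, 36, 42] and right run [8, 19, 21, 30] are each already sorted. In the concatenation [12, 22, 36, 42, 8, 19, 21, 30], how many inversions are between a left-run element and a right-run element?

12

For each element r of the right run, count left-run elements greater than r:
r = 8: 12, 22, 36, 42 → 4
r = 19: 22, 36, 42 → 3
r = 21: 22, 36, 42 → 3
r = 30: 36, 42 → 2
Cross-inversions: 4 + 3 + 3 + 2 = 12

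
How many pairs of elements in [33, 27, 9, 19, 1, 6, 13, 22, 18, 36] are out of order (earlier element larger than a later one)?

There are 22 inversions.

Element-by-element contributions:
33 → 27, 9, 19, 1, 6, 13, 22, 18 → 8
27 → 9, 19, 1, 6, 13, 22, 18 → 7
9 → 1, 6 → 2
19 → 1, 6, 13, 18 → 4
1 → none → 0
6 → none → 0
13 → none → 0
22 → 18 → 1
18 → none → 0
36 → none → 0
Sum: 8 + 7 + 2 + 4 + 0 + 0 + 0 + 1 + 0 + 0 = 22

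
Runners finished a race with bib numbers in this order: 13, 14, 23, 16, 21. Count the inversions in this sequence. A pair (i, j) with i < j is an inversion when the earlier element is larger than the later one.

2 inversions

Listing every pair i<j with a[i]>a[j] (using 1-based positions):
(3,4): 23 > 16
(3,5): 23 > 21
That's 2 pairs.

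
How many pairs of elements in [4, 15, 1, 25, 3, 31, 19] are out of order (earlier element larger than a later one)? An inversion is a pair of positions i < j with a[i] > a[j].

7 out-of-order pairs

Out-of-order index pairs (0-indexed):
(0,2): 4 > 1
(0,4): 4 > 3
(1,2): 15 > 1
(1,4): 15 > 3
(3,4): 25 > 3
(3,6): 25 > 19
(5,6): 31 > 19
That's 7 pairs.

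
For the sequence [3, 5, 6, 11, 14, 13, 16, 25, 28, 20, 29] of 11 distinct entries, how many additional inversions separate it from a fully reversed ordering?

52

Maximum inversions for 11 distinct elements is C(11, 2) = 11·10/2 = 55.
Current inversions — for each element, count later smaller elements:
3: 0
5: 0
6: 0
11: 0
14: 1
13: 0
16: 0
25: 1
28: 1
20: 0
29: 0
Current total: 0 + 0 + 0 + 0 + 1 + 0 + 0 + 1 + 1 + 0 + 0 = 3
Shortfall: 55 − 3 = 52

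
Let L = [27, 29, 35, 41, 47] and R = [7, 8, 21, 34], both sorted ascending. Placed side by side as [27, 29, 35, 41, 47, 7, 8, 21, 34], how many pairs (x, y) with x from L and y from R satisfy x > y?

18 split inversions

Take each right-half value and tally the left-half values above it:
r = 7: 27, 29, 35, 41, 47 → 5
r = 8: 27, 29, 35, 41, 47 → 5
r = 21: 27, 29, 35, 41, 47 → 5
r = 34: 35, 41, 47 → 3
Cross-inversions: 5 + 5 + 5 + 3 = 18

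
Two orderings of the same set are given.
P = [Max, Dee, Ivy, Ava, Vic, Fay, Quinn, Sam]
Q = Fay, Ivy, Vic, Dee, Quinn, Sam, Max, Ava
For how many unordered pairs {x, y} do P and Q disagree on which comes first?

Assign each item its position (1..8) in the first ordering, then rewrite the second ordering as that position sequence:
positions: Max→1, Dee→2, Ivy→3, Ava→4, Vic→5, Fay→6, Quinn→7, Sam→8
second ordering as positions: [6, 3, 5, 2, 7, 8, 1, 4]
Discordant pairs = inversions in this position sequence.
6: 3, 5, 2, 1, 4 → 5
3: 2, 1 → 2
5: 2, 1, 4 → 3
2: 1 → 1
7: 1, 4 → 2
8: 1, 4 → 2
1: 0
4: 0
Total: 5 + 2 + 3 + 1 + 2 + 2 + 0 + 0 = 15

15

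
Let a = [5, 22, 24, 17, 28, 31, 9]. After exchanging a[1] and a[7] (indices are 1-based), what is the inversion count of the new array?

8

Positions 1 and 7 hold 5 and 9; after swapping, the array is [9, 22, 24, 17, 28, 31, 5].
Sweep left to right; for each value list the smaller values that follow it:
9 → 5 → 1
22 → 17, 5 → 2
24 → 17, 5 → 2
17 → 5 → 1
28 → 5 → 1
31 → 5 → 1
5 → none → 0
Sum: 1 + 2 + 2 + 1 + 1 + 1 + 0 = 8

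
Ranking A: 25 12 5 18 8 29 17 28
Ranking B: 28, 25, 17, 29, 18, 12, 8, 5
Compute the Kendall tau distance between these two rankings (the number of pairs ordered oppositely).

19

Assign each item its position (1..8) in the first ordering, then rewrite the second ordering as that position sequence:
positions: 25→1, 12→2, 5→3, 18→4, 8→5, 29→6, 17→7, 28→8
second ordering as positions: [8, 1, 7, 6, 4, 2, 5, 3]
Discordant pairs = inversions in this position sequence.
8: 1, 7, 6, 4, 2, 5, 3 → 7
1: 0
7: 6, 4, 2, 5, 3 → 5
6: 4, 2, 5, 3 → 4
4: 2, 3 → 2
2: 0
5: 3 → 1
3: 0
Total: 7 + 0 + 5 + 4 + 2 + 0 + 1 + 0 = 19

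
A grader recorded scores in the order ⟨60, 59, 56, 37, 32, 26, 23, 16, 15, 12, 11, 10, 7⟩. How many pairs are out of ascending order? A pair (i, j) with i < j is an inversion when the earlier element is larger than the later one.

Sweep left to right; for each value list the smaller values that follow it:
60 → 59, 56, 37, 32, 26, 23, 16, 15, 12, 11, 10, 7 → 12
59 → 56, 37, 32, 26, 23, 16, 15, 12, 11, 10, 7 → 11
56 → 37, 32, 26, 23, 16, 15, 12, 11, 10, 7 → 10
37 → 32, 26, 23, 16, 15, 12, 11, 10, 7 → 9
32 → 26, 23, 16, 15, 12, 11, 10, 7 → 8
26 → 23, 16, 15, 12, 11, 10, 7 → 7
23 → 16, 15, 12, 11, 10, 7 → 6
16 → 15, 12, 11, 10, 7 → 5
15 → 12, 11, 10, 7 → 4
12 → 11, 10, 7 → 3
11 → 10, 7 → 2
10 → 7 → 1
7 → none → 0
Sum: 12 + 11 + 10 + 9 + 8 + 7 + 6 + 5 + 4 + 3 + 2 + 1 + 0 = 78

Out-of-order pairs: 78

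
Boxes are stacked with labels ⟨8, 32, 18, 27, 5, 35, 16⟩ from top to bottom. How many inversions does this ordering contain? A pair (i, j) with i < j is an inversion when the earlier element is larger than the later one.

10 inversions

Inversion pairs (indices are 0-based):
(0,4): 8 > 5
(1,2): 32 > 18
(1,3): 32 > 27
(1,4): 32 > 5
(1,6): 32 > 16
(2,4): 18 > 5
(2,6): 18 > 16
(3,4): 27 > 5
(3,6): 27 > 16
(5,6): 35 > 16
That's 10 pairs.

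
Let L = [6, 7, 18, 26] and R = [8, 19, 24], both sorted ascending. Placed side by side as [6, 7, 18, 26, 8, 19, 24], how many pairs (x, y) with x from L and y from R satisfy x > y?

4

Count, for every r in R, how many entries of L exceed r:
r = 8: 18, 26 → 2
r = 19: 26 → 1
r = 24: 26 → 1
Cross-inversions: 2 + 1 + 1 = 4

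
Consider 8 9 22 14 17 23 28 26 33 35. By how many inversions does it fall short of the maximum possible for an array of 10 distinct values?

Maximum inversions for 10 distinct elements is C(10, 2) = 10·9/2 = 45.
Current inversions — for each element, count later smaller elements:
8: 0
9: 0
22: 2
14: 0
17: 0
23: 0
28: 1
26: 0
33: 0
35: 0
Current total: 0 + 0 + 2 + 0 + 0 + 0 + 1 + 0 + 0 + 0 = 3
Shortfall: 45 − 3 = 42

42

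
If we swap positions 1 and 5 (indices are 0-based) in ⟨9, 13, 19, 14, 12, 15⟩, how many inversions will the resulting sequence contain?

8 inversions

Positions 1 and 5 hold 13 and 15; after swapping, the array is [9, 15, 19, 14, 12, 13].
For each element, count later entries that are smaller:
9 → none → 0
15 → 14, 12, 13 → 3
19 → 14, 12, 13 → 3
14 → 12, 13 → 2
12 → none → 0
13 → none → 0
Sum: 0 + 3 + 3 + 2 + 0 + 0 = 8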